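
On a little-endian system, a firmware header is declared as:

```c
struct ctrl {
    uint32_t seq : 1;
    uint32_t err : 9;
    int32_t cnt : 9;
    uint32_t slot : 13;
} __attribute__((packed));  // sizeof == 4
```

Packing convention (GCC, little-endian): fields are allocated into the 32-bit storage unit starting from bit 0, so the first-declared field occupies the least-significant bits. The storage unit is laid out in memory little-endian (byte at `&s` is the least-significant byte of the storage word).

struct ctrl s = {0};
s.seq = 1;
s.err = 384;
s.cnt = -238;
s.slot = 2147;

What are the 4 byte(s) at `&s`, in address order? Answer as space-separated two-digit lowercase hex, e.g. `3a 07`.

[0+:1] seq=1 & 0x1 = 0x1; word=0x00000001
[1+:9] err=384 & 0x1ff = 0x180; word=0x00000301
[10+:9] cnt=-238 & 0x1ff = 0x112; word=0x00044b01
[19+:13] slot=2147 & 0x1fff = 0x863; word=0x431c4b01
word = 0x431c4b01 → little-endian bytes:
  [0]=0x01  [1]=0x4b  [2]=0x1c  [3]=0x43

01 4b 1c 43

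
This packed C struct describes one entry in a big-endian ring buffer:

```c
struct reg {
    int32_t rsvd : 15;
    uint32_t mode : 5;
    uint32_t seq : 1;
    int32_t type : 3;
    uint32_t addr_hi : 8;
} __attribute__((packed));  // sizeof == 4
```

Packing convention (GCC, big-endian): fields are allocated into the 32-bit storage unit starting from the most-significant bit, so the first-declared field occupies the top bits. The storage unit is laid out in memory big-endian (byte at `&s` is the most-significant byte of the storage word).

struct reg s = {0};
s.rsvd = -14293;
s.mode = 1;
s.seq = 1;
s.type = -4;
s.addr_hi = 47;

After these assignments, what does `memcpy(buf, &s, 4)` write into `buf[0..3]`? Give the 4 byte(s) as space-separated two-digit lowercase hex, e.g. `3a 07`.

rsvd (15b) val=-14293 bits=0x482b at bit 17: 0x90560000
mode (5b) val=1 bits=0x1 at bit 12: 0x90561000
seq (1b) val=1 bits=0x1 at bit 11: 0x90561800
type (3b) val=-4 bits=0x4 at bit 8: 0x90561c00
addr_hi (8b) val=47 bits=0x2f at bit 0: 0x90561c2f
word = 0x90561c2f → big-endian bytes:
  [0]=0x90  [1]=0x56  [2]=0x1c  [3]=0x2f

90 56 1c 2f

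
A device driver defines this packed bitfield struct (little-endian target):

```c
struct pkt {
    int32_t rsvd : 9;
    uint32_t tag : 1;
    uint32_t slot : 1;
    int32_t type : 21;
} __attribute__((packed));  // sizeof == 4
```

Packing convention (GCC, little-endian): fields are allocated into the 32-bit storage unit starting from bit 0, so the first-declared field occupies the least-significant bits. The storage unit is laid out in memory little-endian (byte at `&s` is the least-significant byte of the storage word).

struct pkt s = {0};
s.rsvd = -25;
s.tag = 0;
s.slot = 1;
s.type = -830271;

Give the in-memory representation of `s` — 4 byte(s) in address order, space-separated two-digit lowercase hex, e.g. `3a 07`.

rsvd:9 = -25 → 0x1e7 << 0 → word 0x000001e7
tag:1 = 0 → 0x0 << 9 → word 0x000001e7
slot:1 = 1 → 0x1 << 10 → word 0x000005e7
type:21 = -830271 → 0x1354c1 << 11 → word 0x9aa60de7
word = 0x9aa60de7 → little-endian bytes:
  [0]=0xe7  [1]=0x0d  [2]=0xa6  [3]=0x9a

e7 0d a6 9a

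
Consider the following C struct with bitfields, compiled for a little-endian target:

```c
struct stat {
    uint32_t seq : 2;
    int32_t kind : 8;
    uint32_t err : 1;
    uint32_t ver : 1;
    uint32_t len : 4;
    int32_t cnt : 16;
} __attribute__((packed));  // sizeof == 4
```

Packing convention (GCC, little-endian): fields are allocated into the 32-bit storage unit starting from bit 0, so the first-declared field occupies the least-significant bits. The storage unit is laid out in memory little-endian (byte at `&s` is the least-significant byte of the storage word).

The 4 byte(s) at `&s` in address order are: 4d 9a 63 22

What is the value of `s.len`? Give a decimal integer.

[0]=0x4d [1]=0x9a [2]=0x63 [3]=0x22 (little-endian) → word 0x22639a4d
seq:2 @ bit 0 → (0x22639a4d>>0)&0x3 = 0x1
kind:8 @ bit 2 → (0x22639a4d>>2)&0xff = 0x93
err:1 @ bit 10 → (0x22639a4d>>10)&0x1 = 0x0
ver:1 @ bit 11 → (0x22639a4d>>11)&0x1 = 0x1
len:4 @ bit 12 → (0x22639a4d>>12)&0xf = 0x9  ←
cnt:16 @ bit 16 → (0x22639a4d>>16)&0xffff = 0x2263

9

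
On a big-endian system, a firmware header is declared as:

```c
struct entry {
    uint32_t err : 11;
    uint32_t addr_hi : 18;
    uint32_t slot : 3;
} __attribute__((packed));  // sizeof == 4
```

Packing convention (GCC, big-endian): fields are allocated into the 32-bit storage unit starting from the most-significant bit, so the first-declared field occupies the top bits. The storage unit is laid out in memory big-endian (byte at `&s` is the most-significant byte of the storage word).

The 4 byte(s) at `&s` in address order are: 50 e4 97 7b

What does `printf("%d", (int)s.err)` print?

647

[0]=0x50 [1]=0xe4 [2]=0x97 [3]=0x7b (big-endian) → word 0x50e4977b
err [21+:11] = (word>>21) & 0x7ff = 647  ←
addr_hi [3+:18] = (word>>3) & 0x3ffff = 37615
slot [0+:3] = (word>>0) & 0x7 = 3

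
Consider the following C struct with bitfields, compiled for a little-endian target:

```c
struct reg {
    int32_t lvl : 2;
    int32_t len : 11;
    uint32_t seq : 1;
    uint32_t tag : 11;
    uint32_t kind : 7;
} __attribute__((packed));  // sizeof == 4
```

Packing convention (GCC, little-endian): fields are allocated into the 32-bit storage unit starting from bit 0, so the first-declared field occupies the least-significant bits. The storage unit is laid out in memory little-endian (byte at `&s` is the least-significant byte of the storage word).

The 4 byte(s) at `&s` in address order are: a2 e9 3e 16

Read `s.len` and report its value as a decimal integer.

616

[0]=0xa2 [1]=0xe9 [2]=0x3e [3]=0x16 (little-endian) → word 0x163ee9a2
lvl [0+:2] = (word>>0) & 0x3 = 2
len [2+:11] = (word>>2) & 0x7ff = 616  ←
seq [13+:1] = (word>>13) & 0x1 = 1
tag [14+:11] = (word>>14) & 0x7ff = 251
kind [25+:7] = (word>>25) & 0x7f = 11
len signed 11b, MSB=0: value = 616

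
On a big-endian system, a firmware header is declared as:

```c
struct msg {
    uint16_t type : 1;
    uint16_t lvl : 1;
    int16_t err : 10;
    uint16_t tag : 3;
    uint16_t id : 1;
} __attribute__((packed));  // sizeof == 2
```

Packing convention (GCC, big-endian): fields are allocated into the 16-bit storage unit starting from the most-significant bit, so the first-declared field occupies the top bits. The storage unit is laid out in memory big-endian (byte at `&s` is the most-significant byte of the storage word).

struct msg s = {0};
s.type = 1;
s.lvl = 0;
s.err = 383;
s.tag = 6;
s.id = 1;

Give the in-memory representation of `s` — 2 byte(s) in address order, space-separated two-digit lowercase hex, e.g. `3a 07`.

[15+:1] type=1 & 0x1 = 0x1; word=0x8000
[14+:1] lvl=0 & 0x1 = 0x0; word=0x8000
[4+:10] err=383 & 0x3ff = 0x17f; word=0x97f0
[1+:3] tag=6 & 0x7 = 0x6; word=0x97fc
[0+:1] id=1 & 0x1 = 0x1; word=0x97fd
word = 0x97fd → big-endian bytes:
  [0]=0x97  [1]=0xfd

97 fd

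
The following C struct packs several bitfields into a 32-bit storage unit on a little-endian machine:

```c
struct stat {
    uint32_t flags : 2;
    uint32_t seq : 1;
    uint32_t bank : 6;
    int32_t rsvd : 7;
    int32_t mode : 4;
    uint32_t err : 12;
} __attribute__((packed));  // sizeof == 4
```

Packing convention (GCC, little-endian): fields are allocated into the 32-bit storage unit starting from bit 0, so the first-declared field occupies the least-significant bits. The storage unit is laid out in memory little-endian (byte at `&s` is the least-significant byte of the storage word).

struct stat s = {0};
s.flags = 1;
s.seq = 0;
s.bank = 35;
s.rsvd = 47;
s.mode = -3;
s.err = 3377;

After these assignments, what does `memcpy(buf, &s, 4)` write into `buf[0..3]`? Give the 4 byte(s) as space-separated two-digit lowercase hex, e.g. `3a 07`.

flags:2 = 1 → 0x1 << 0 → word 0x00000001
seq:1 = 0 → 0x0 << 2 → word 0x00000001
bank:6 = 35 → 0x23 << 3 → word 0x00000119
rsvd:7 = 47 → 0x2f << 9 → word 0x00005f19
mode:4 = -3 → 0xd << 16 → word 0x000d5f19
err:12 = 3377 → 0xd31 << 20 → word 0xd31d5f19
word = 0xd31d5f19 → little-endian bytes:
  [0]=0x19  [1]=0x5f  [2]=0x1d  [3]=0xd3

19 5f 1d d3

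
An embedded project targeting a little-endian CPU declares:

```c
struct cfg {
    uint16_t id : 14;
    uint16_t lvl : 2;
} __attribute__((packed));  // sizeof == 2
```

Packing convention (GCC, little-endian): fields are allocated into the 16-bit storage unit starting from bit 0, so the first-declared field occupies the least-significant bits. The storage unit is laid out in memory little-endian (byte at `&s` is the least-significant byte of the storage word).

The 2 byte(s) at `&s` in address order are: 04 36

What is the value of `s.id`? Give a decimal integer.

13828

[0]=0x04 [1]=0x36 (little-endian) → word 0x3604
id [0+:14] = (word>>0) & 0x3fff = 13828  ←
lvl [14+:2] = (word>>14) & 0x3 = 0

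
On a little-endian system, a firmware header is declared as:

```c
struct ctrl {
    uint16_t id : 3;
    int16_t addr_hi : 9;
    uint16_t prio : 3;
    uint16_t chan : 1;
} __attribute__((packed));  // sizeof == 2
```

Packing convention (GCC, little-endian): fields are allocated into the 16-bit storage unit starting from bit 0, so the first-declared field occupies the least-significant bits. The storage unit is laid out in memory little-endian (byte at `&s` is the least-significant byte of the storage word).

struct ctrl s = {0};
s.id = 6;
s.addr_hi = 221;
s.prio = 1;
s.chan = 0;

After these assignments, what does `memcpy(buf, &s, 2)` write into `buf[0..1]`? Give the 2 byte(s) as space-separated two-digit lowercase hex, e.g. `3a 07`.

id (3b) val=6 bits=0x6 at bit 0: 0x0006
addr_hi (9b) val=221 bits=0xdd at bit 3: 0x06ee
prio (3b) val=1 bits=0x1 at bit 12: 0x16ee
chan (1b) val=0 bits=0x0 at bit 15: 0x16ee
word = 0x16ee → little-endian bytes:
  [0]=0xee  [1]=0x16

ee 16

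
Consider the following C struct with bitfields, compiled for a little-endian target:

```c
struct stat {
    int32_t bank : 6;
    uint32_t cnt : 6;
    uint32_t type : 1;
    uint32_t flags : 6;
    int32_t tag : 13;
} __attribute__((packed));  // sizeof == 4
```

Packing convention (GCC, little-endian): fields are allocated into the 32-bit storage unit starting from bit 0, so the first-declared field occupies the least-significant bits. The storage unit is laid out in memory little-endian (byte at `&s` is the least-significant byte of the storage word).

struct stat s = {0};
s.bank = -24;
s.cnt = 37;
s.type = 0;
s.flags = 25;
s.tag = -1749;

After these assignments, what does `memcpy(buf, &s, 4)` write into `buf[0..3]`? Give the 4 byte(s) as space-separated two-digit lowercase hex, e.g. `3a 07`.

[0+:6] bank=-24 & 0x3f = 0x28; word=0x00000028
[6+:6] cnt=37 & 0x3f = 0x25; word=0x00000968
[12+:1] type=0 & 0x1 = 0x0; word=0x00000968
[13+:6] flags=25 & 0x3f = 0x19; word=0x00032968
[19+:13] tag=-1749 & 0x1fff = 0x192b; word=0xc95b2968
word = 0xc95b2968 → little-endian bytes:
  [0]=0x68  [1]=0x29  [2]=0x5b  [3]=0xc9

68 29 5b c9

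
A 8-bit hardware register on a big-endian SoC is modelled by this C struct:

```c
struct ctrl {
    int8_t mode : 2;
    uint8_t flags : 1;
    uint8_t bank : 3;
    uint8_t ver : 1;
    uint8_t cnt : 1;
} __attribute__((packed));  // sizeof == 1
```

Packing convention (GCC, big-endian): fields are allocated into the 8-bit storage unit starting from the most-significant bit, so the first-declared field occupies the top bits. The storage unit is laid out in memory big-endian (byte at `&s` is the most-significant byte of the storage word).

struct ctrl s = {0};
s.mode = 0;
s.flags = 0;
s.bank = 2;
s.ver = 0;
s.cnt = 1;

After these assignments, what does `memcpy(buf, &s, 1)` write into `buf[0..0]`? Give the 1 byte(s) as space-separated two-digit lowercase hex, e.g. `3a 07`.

09

mode:2 = 0 → 0x0 << 6 → word 0x00
flags:1 = 0 → 0x0 << 5 → word 0x00
bank:3 = 2 → 0x2 << 2 → word 0x08
ver:1 = 0 → 0x0 << 1 → word 0x08
cnt:1 = 1 → 0x1 << 0 → word 0x09
word = 0x09 → big-endian bytes:
  [0]=0x09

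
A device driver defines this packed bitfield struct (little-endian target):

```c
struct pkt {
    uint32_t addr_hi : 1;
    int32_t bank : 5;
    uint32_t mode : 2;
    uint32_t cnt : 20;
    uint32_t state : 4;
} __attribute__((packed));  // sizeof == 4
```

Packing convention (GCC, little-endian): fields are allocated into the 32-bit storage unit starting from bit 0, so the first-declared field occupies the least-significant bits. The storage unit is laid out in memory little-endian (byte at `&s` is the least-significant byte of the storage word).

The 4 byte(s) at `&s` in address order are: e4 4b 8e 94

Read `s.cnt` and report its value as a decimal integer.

298571

[0]=0xe4 [1]=0x4b [2]=0x8e [3]=0x94 (little-endian) → word 0x948e4be4
addr_hi [0+:1] = (word>>0) & 0x1 = 0
bank [1+:5] = (word>>1) & 0x1f = 18
mode [6+:2] = (word>>6) & 0x3 = 3
cnt [8+:20] = (word>>8) & 0xfffff = 298571  ←
state [28+:4] = (word>>28) & 0xf = 9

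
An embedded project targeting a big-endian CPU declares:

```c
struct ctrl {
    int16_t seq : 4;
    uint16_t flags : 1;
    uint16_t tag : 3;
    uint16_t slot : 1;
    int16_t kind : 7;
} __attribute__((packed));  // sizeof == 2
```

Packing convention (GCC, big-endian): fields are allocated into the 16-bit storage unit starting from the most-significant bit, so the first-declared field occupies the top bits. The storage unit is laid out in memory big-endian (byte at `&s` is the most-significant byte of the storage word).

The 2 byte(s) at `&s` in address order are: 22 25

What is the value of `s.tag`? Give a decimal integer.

[0]=0x22 [1]=0x25 (big-endian) → word 0x2225
seq [12+:4] = (word>>12) & 0xf = 2
flags [11+:1] = (word>>11) & 0x1 = 0
tag [8+:3] = (word>>8) & 0x7 = 2  ←
slot [7+:1] = (word>>7) & 0x1 = 0
kind [0+:7] = (word>>0) & 0x7f = 37

2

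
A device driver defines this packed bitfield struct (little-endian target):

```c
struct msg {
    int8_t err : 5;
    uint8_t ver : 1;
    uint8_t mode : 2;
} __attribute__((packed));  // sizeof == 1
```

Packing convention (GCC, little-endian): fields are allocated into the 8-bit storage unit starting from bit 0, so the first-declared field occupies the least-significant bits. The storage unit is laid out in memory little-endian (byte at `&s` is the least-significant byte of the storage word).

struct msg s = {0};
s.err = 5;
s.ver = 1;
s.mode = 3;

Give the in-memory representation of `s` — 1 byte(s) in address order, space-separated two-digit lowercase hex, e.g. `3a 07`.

e5

[0+:5] err=5 & 0x1f = 0x5; word=0x05
[5+:1] ver=1 & 0x1 = 0x1; word=0x25
[6+:2] mode=3 & 0x3 = 0x3; word=0xe5
word = 0xe5 → little-endian bytes:
  [0]=0xe5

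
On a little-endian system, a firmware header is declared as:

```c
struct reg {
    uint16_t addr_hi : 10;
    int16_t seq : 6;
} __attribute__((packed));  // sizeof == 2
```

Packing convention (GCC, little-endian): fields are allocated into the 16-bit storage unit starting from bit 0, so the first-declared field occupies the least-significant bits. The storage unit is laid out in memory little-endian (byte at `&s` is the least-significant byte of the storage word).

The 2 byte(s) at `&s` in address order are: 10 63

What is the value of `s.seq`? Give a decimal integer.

24

[0]=0x10 [1]=0x63 (little-endian) → word 0x6310
addr_hi:10 @ bit 0 → (0x6310>>0)&0x3ff = 0x310
seq:6 @ bit 10 → (0x6310>>10)&0x3f = 0x18  ←
seq signed 6b, MSB=0: value = 24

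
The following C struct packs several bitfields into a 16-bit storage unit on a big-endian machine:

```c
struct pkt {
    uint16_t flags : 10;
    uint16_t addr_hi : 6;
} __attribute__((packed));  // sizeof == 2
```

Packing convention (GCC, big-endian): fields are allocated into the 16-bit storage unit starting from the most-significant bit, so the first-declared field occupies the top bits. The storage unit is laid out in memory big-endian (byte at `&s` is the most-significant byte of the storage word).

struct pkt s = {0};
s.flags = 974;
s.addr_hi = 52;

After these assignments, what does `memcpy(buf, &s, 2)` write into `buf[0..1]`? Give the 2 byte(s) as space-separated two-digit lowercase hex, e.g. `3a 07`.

f3 b4

flags (10b) val=974 bits=0x3ce at bit 6: 0xf380
addr_hi (6b) val=52 bits=0x34 at bit 0: 0xf3b4
word = 0xf3b4 → big-endian bytes:
  [0]=0xf3  [1]=0xb4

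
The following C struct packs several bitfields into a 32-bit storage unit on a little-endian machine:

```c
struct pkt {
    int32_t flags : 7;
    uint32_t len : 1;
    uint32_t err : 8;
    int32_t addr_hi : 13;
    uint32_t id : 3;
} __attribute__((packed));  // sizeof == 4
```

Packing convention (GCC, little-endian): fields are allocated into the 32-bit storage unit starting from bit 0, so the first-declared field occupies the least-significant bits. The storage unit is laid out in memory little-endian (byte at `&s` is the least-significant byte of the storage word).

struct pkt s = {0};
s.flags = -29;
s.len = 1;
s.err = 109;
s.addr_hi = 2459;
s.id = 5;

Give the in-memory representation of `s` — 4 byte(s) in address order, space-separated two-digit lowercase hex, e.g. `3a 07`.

e3 6d 9b a9

[0+:7] flags=-29 & 0x7f = 0x63; word=0x00000063
[7+:1] len=1 & 0x1 = 0x1; word=0x000000e3
[8+:8] err=109 & 0xff = 0x6d; word=0x00006de3
[16+:13] addr_hi=2459 & 0x1fff = 0x99b; word=0x099b6de3
[29+:3] id=5 & 0x7 = 0x5; word=0xa99b6de3
word = 0xa99b6de3 → little-endian bytes:
  [0]=0xe3  [1]=0x6d  [2]=0x9b  [3]=0xa9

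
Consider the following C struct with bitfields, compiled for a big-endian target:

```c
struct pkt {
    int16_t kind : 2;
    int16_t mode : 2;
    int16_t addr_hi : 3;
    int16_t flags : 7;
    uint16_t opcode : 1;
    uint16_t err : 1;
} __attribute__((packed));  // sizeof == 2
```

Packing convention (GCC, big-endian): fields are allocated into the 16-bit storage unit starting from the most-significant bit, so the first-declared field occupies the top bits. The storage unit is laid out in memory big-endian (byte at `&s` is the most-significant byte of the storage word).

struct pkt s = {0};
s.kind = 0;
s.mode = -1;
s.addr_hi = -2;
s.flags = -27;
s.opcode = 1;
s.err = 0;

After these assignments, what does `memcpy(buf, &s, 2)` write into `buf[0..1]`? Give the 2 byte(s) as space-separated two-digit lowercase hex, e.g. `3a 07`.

3d 96

[14+:2] kind=0 & 0x3 = 0x0; word=0x0000
[12+:2] mode=-1 & 0x3 = 0x3; word=0x3000
[9+:3] addr_hi=-2 & 0x7 = 0x6; word=0x3c00
[2+:7] flags=-27 & 0x7f = 0x65; word=0x3d94
[1+:1] opcode=1 & 0x1 = 0x1; word=0x3d96
[0+:1] err=0 & 0x1 = 0x0; word=0x3d96
word = 0x3d96 → big-endian bytes:
  [0]=0x3d  [1]=0x96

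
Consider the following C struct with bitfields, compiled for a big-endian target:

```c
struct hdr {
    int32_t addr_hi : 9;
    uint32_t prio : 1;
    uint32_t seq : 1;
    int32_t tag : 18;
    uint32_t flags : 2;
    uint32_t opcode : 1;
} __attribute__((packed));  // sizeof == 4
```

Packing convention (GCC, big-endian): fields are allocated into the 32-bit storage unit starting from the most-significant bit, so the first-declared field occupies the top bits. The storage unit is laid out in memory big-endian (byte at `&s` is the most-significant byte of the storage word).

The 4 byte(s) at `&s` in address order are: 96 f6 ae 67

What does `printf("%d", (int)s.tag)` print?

[0]=0x96 [1]=0xf6 [2]=0xae [3]=0x67 (big-endian) → word 0x96f6ae67
addr_hi:9 @ bit 23 → (0x96f6ae67>>23)&0x1ff = 0x12d
prio:1 @ bit 22 → (0x96f6ae67>>22)&0x1 = 0x1
seq:1 @ bit 21 → (0x96f6ae67>>21)&0x1 = 0x1
tag:18 @ bit 3 → (0x96f6ae67>>3)&0x3ffff = 0x2d5cc  ←
flags:2 @ bit 1 → (0x96f6ae67>>1)&0x3 = 0x3
opcode:1 @ bit 0 → (0x96f6ae67>>0)&0x1 = 0x1
tag signed 18b, MSB=1: 185804 - 262144 = -76340

-76340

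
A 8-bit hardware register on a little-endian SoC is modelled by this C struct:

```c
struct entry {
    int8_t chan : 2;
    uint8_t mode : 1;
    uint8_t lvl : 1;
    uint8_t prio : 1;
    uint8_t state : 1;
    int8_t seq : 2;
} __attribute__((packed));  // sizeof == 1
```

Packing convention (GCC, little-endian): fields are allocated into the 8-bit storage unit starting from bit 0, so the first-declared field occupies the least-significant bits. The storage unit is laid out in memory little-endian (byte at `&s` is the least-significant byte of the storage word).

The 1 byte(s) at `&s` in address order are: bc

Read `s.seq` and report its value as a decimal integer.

[0]=0xbc (little-endian) → word 0xbc
chan [0+:2] = (word>>0) & 0x3 = 0
mode [2+:1] = (word>>2) & 0x1 = 1
lvl [3+:1] = (word>>3) & 0x1 = 1
prio [4+:1] = (word>>4) & 0x1 = 1
state [5+:1] = (word>>5) & 0x1 = 1
seq [6+:2] = (word>>6) & 0x3 = 2  ←
seq signed 2b, MSB=1: 2 - 4 = -2

-2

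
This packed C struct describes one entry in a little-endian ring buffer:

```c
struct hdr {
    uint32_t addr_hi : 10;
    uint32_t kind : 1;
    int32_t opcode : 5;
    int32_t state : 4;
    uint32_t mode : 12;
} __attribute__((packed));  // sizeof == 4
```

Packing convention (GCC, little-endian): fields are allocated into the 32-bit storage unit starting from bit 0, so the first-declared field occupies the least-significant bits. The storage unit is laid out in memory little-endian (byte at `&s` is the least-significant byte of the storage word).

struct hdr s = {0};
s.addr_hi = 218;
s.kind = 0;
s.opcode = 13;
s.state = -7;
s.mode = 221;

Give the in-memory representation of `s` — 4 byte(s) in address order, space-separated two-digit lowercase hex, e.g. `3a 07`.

addr_hi:10 = 218 → 0xda << 0 → word 0x000000da
kind:1 = 0 → 0x0 << 10 → word 0x000000da
opcode:5 = 13 → 0xd << 11 → word 0x000068da
state:4 = -7 → 0x9 << 16 → word 0x000968da
mode:12 = 221 → 0xdd << 20 → word 0x0dd968da
word = 0x0dd968da → little-endian bytes:
  [0]=0xda  [1]=0x68  [2]=0xd9  [3]=0x0d

da 68 d9 0d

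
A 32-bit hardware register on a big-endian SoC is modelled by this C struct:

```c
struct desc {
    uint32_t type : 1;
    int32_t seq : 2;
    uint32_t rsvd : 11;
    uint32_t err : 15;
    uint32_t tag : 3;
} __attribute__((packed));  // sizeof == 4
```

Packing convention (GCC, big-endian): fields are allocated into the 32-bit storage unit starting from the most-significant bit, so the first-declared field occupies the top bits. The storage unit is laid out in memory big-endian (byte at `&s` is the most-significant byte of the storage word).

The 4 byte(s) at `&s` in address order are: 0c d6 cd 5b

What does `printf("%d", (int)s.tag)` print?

[0]=0x0c [1]=0xd6 [2]=0xcd [3]=0x5b (big-endian) → word 0x0cd6cd5b
type:1 @ bit 31 → (0x0cd6cd5b>>31)&0x1 = 0x0
seq:2 @ bit 29 → (0x0cd6cd5b>>29)&0x3 = 0x0
rsvd:11 @ bit 18 → (0x0cd6cd5b>>18)&0x7ff = 0x335
err:15 @ bit 3 → (0x0cd6cd5b>>3)&0x7fff = 0x59ab
tag:3 @ bit 0 → (0x0cd6cd5b>>0)&0x7 = 0x3  ←

3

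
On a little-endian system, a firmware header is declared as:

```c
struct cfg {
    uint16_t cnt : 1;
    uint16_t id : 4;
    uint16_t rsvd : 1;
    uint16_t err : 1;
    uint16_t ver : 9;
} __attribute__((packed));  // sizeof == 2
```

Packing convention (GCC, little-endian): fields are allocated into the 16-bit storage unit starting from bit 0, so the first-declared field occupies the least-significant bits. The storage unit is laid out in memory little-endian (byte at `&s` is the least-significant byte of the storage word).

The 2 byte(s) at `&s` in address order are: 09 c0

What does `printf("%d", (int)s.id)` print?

[0]=0x09 [1]=0xc0 (little-endian) → word 0xc009
cnt:1 @ bit 0 → (0xc009>>0)&0x1 = 0x1
id:4 @ bit 1 → (0xc009>>1)&0xf = 0x4  ←
rsvd:1 @ bit 5 → (0xc009>>5)&0x1 = 0x0
err:1 @ bit 6 → (0xc009>>6)&0x1 = 0x0
ver:9 @ bit 7 → (0xc009>>7)&0x1ff = 0x180

4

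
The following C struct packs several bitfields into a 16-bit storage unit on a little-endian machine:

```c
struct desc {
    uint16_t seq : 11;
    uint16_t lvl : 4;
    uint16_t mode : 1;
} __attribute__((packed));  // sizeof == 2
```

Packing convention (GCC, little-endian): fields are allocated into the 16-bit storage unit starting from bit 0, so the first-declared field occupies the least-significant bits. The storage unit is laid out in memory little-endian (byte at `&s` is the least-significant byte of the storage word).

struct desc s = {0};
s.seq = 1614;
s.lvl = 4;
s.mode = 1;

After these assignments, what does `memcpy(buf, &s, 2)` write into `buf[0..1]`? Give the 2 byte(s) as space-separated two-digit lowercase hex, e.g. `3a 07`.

seq:11 = 1614 → 0x64e << 0 → word 0x064e
lvl:4 = 4 → 0x4 << 11 → word 0x264e
mode:1 = 1 → 0x1 << 15 → word 0xa64e
word = 0xa64e → little-endian bytes:
  [0]=0x4e  [1]=0xa6

4e a6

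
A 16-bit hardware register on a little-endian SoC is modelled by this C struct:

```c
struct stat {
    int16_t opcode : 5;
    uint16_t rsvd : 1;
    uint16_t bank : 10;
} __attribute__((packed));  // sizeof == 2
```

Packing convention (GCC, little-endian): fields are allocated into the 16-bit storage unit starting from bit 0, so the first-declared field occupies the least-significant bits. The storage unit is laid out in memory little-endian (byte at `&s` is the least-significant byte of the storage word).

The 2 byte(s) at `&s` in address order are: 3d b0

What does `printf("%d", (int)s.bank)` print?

704

[0]=0x3d [1]=0xb0 (little-endian) → word 0xb03d
opcode [0+:5] = (word>>0) & 0x1f = 29
rsvd [5+:1] = (word>>5) & 0x1 = 1
bank [6+:10] = (word>>6) & 0x3ff = 704  ←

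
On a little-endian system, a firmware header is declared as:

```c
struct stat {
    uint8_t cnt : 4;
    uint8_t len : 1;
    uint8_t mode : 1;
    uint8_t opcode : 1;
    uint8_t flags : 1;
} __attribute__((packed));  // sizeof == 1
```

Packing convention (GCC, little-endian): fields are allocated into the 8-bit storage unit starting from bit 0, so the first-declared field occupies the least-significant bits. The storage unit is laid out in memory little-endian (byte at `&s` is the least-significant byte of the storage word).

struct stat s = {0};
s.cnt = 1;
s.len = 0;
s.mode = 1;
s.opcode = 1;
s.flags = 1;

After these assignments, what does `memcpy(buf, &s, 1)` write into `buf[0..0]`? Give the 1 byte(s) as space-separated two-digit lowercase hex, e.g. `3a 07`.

e1

cnt (4b) val=1 bits=0x1 at bit 0: 0x01
len (1b) val=0 bits=0x0 at bit 4: 0x01
mode (1b) val=1 bits=0x1 at bit 5: 0x21
opcode (1b) val=1 bits=0x1 at bit 6: 0x61
flags (1b) val=1 bits=0x1 at bit 7: 0xe1
word = 0xe1 → little-endian bytes:
  [0]=0xe1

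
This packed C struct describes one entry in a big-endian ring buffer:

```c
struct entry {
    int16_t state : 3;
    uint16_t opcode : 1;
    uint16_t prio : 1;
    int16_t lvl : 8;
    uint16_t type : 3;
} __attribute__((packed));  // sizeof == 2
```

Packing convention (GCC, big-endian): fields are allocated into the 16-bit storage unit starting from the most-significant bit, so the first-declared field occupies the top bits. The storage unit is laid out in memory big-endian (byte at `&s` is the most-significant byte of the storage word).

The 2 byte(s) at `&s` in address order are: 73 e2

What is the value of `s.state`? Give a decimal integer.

3

[0]=0x73 [1]=0xe2 (big-endian) → word 0x73e2
state [13+:3] = (word>>13) & 0x7 = 3  ←
opcode [12+:1] = (word>>12) & 0x1 = 1
prio [11+:1] = (word>>11) & 0x1 = 0
lvl [3+:8] = (word>>3) & 0xff = 124
type [0+:3] = (word>>0) & 0x7 = 2
state signed 3b, MSB=0: value = 3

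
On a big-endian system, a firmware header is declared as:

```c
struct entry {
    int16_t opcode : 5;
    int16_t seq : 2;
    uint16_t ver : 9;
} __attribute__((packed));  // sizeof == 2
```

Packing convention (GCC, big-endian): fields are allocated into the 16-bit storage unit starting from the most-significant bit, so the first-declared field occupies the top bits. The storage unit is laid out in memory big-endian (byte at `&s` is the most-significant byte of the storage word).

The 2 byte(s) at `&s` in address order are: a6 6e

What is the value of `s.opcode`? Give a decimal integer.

[0]=0xa6 [1]=0x6e (big-endian) → word 0xa66e
opcode [11+:5] = (word>>11) & 0x1f = 20  ←
seq [9+:2] = (word>>9) & 0x3 = 3
ver [0+:9] = (word>>0) & 0x1ff = 110
opcode signed 5b, MSB=1: 20 - 32 = -12

-12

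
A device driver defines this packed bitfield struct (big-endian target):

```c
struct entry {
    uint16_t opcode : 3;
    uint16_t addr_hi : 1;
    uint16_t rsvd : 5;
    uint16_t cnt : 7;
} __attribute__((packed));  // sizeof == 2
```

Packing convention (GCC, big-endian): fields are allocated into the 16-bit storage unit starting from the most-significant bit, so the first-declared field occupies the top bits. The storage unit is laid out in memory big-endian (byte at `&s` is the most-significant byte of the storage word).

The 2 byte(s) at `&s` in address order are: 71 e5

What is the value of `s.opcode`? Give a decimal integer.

3

[0]=0x71 [1]=0xe5 (big-endian) → word 0x71e5
opcode [13+:3] = (word>>13) & 0x7 = 3  ←
addr_hi [12+:1] = (word>>12) & 0x1 = 1
rsvd [7+:5] = (word>>7) & 0x1f = 3
cnt [0+:7] = (word>>0) & 0x7f = 101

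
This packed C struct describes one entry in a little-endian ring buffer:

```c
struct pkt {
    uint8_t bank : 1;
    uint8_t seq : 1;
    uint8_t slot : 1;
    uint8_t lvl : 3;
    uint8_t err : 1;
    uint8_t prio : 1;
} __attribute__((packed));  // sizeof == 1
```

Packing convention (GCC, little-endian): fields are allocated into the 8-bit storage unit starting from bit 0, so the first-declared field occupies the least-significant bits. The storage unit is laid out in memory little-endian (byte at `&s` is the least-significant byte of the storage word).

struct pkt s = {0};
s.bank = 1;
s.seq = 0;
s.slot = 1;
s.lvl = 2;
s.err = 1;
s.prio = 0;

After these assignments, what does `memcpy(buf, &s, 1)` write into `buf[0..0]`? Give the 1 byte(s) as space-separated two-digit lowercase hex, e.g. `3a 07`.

bank (1b) val=1 bits=0x1 at bit 0: 0x01
seq (1b) val=0 bits=0x0 at bit 1: 0x01
slot (1b) val=1 bits=0x1 at bit 2: 0x05
lvl (3b) val=2 bits=0x2 at bit 3: 0x15
err (1b) val=1 bits=0x1 at bit 6: 0x55
prio (1b) val=0 bits=0x0 at bit 7: 0x55
word = 0x55 → little-endian bytes:
  [0]=0x55

55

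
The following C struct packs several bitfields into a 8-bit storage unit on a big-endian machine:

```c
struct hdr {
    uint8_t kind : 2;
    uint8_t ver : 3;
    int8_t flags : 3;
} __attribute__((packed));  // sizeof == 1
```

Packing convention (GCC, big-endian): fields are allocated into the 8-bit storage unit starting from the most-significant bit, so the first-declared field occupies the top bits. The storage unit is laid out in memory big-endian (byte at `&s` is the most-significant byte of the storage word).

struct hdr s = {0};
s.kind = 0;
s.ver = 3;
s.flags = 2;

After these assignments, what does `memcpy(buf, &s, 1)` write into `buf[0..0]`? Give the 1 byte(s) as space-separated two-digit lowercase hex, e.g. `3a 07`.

1a

kind:2 = 0 → 0x0 << 6 → word 0x00
ver:3 = 3 → 0x3 << 3 → word 0x18
flags:3 = 2 → 0x2 << 0 → word 0x1a
word = 0x1a → big-endian bytes:
  [0]=0x1a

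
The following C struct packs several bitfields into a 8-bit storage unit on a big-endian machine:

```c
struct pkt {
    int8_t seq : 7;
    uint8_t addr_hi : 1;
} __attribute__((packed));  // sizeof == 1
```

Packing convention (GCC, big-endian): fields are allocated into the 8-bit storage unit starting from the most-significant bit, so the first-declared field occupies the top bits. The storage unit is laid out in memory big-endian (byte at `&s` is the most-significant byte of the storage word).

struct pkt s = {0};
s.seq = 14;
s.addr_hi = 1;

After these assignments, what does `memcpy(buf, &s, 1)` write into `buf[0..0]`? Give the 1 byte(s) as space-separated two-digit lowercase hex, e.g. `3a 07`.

1d

[1+:7] seq=14 & 0x7f = 0xe; word=0x1c
[0+:1] addr_hi=1 & 0x1 = 0x1; word=0x1d
word = 0x1d → big-endian bytes:
  [0]=0x1d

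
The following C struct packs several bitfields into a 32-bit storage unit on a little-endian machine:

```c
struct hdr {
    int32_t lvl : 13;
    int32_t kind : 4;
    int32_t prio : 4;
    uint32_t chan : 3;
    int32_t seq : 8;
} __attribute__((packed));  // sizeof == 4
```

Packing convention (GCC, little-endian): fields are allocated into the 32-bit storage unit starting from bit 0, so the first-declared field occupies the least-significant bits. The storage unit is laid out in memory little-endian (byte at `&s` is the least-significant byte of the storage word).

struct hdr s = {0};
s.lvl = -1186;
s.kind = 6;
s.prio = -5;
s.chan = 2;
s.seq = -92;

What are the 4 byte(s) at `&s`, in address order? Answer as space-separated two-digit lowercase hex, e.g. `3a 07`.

lvl:13 = -1186 → 0x1b5e << 0 → word 0x00001b5e
kind:4 = 6 → 0x6 << 13 → word 0x0000db5e
prio:4 = -5 → 0xb << 17 → word 0x0016db5e
chan:3 = 2 → 0x2 << 21 → word 0x0056db5e
seq:8 = -92 → 0xa4 << 24 → word 0xa456db5e
word = 0xa456db5e → little-endian bytes:
  [0]=0x5e  [1]=0xdb  [2]=0x56  [3]=0xa4

5e db 56 a4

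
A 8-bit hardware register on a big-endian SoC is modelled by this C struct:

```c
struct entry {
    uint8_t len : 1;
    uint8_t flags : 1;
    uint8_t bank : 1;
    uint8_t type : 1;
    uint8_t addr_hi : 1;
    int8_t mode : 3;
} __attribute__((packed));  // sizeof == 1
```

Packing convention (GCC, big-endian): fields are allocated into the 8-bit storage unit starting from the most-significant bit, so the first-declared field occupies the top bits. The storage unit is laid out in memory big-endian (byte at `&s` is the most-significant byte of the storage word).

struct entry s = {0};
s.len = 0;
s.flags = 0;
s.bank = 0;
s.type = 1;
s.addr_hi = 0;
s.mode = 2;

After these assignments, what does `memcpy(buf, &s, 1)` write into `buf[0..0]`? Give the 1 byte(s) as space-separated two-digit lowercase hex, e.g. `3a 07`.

len:1 = 0 → 0x0 << 7 → word 0x00
flags:1 = 0 → 0x0 << 6 → word 0x00
bank:1 = 0 → 0x0 << 5 → word 0x00
type:1 = 1 → 0x1 << 4 → word 0x10
addr_hi:1 = 0 → 0x0 << 3 → word 0x10
mode:3 = 2 → 0x2 << 0 → word 0x12
word = 0x12 → big-endian bytes:
  [0]=0x12

12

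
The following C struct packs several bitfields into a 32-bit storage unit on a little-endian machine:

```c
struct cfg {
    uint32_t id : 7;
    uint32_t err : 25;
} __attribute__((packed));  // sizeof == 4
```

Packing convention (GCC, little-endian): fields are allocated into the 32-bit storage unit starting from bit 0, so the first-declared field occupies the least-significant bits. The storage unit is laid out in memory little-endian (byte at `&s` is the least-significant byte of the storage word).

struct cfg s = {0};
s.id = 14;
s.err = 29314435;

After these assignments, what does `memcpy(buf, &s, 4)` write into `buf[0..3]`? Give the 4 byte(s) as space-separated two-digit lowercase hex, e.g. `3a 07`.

8e c1 a6 df

[0+:7] id=14 & 0x7f = 0xe; word=0x0000000e
[7+:25] err=29314435 & 0x1ffffff = 0x1bf4d83; word=0xdfa6c18e
word = 0xdfa6c18e → little-endian bytes:
  [0]=0x8e  [1]=0xc1  [2]=0xa6  [3]=0xdf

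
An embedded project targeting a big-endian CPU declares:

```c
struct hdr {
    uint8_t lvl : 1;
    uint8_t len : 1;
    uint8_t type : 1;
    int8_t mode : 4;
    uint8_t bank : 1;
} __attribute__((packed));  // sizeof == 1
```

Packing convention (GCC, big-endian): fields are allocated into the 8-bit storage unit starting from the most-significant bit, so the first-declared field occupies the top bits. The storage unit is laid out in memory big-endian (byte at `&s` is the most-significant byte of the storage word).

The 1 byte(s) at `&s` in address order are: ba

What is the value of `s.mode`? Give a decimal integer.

[0]=0xba (big-endian) → word 0xba
lvl [7+:1] = (word>>7) & 0x1 = 1
len [6+:1] = (word>>6) & 0x1 = 0
type [5+:1] = (word>>5) & 0x1 = 1
mode [1+:4] = (word>>1) & 0xf = 13  ←
bank [0+:1] = (word>>0) & 0x1 = 0
mode signed 4b, MSB=1: 13 - 16 = -3

-3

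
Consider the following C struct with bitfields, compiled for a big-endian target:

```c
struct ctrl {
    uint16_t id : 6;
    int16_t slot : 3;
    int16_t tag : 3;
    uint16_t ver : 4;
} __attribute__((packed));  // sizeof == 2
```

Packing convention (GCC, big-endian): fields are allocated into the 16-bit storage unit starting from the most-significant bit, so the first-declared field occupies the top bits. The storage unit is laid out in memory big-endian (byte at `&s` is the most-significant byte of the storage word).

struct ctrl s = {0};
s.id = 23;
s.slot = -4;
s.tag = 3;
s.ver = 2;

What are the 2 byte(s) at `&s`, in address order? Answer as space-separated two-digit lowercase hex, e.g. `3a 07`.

5e 32

id:6 = 23 → 0x17 << 10 → word 0x5c00
slot:3 = -4 → 0x4 << 7 → word 0x5e00
tag:3 = 3 → 0x3 << 4 → word 0x5e30
ver:4 = 2 → 0x2 << 0 → word 0x5e32
word = 0x5e32 → big-endian bytes:
  [0]=0x5e  [1]=0x32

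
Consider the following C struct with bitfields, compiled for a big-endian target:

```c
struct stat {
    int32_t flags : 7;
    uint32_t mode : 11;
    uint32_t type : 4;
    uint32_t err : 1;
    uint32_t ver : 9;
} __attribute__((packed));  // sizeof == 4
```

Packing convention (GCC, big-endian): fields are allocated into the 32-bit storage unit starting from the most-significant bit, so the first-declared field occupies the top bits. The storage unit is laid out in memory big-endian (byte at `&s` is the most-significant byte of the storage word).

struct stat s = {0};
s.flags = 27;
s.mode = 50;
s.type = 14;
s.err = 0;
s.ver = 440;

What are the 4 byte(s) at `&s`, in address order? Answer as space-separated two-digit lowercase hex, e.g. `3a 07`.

[25+:7] flags=27 & 0x7f = 0x1b; word=0x36000000
[14+:11] mode=50 & 0x7ff = 0x32; word=0x360c8000
[10+:4] type=14 & 0xf = 0xe; word=0x360cb800
[9+:1] err=0 & 0x1 = 0x0; word=0x360cb800
[0+:9] ver=440 & 0x1ff = 0x1b8; word=0x360cb9b8
word = 0x360cb9b8 → big-endian bytes:
  [0]=0x36  [1]=0x0c  [2]=0xb9  [3]=0xb8

36 0c b9 b8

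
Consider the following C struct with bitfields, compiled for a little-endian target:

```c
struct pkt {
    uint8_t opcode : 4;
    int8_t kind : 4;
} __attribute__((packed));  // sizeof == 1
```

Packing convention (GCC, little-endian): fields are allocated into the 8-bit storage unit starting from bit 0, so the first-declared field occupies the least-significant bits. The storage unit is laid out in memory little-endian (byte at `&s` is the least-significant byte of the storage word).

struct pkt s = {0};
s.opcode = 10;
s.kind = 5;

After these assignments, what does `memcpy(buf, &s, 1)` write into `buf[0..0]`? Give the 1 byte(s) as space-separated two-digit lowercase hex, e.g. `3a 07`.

[0+:4] opcode=10 & 0xf = 0xa; word=0x0a
[4+:4] kind=5 & 0xf = 0x5; word=0x5a
word = 0x5a → little-endian bytes:
  [0]=0x5a

5a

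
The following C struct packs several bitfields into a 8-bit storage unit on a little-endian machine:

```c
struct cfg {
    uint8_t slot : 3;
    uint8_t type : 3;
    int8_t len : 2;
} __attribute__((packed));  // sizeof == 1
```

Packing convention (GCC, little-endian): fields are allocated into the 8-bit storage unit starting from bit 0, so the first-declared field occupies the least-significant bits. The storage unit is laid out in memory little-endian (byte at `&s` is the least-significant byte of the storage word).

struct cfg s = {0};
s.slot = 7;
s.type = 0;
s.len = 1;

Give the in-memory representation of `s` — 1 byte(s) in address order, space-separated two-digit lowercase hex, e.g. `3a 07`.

slot:3 = 7 → 0x7 << 0 → word 0x07
type:3 = 0 → 0x0 << 3 → word 0x07
len:2 = 1 → 0x1 << 6 → word 0x47
word = 0x47 → little-endian bytes:
  [0]=0x47

47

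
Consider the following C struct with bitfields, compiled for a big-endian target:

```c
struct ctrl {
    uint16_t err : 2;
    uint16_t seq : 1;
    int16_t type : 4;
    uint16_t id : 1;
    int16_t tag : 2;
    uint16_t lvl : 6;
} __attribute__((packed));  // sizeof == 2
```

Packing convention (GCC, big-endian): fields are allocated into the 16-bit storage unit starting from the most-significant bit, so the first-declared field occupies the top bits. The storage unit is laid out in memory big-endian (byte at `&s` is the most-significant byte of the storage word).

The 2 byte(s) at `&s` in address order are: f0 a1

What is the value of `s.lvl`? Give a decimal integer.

33

[0]=0xf0 [1]=0xa1 (big-endian) → word 0xf0a1
err:2 @ bit 14 → (0xf0a1>>14)&0x3 = 0x3
seq:1 @ bit 13 → (0xf0a1>>13)&0x1 = 0x1
type:4 @ bit 9 → (0xf0a1>>9)&0xf = 0x8
id:1 @ bit 8 → (0xf0a1>>8)&0x1 = 0x0
tag:2 @ bit 6 → (0xf0a1>>6)&0x3 = 0x2
lvl:6 @ bit 0 → (0xf0a1>>0)&0x3f = 0x21  ←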